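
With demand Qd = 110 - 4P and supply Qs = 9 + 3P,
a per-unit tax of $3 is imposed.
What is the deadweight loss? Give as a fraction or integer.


Pre-tax equilibrium quantity: Q* = 366/7
Post-tax equilibrium quantity: Q_tax = 330/7
Reduction in quantity: Q* - Q_tax = 36/7
DWL = (1/2) * tax * (Q* - Q_tax)
DWL = (1/2) * 3 * 36/7 = 54/7

54/7


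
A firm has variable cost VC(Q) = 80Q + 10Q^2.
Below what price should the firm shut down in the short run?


AVC(Q) = VC(Q)/Q = 80 + 10Q
AVC is increasing in Q, so minimum AVC is at Q -> 0+.
Min AVC = 80
The firm should shut down if P < 80.

80


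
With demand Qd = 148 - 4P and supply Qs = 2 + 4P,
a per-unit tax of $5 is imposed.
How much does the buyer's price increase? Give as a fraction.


With a per-unit tax, the buyer's price increase depends on relative slopes.
Supply slope: d = 4, Demand slope: b = 4
Buyer's price increase = d * tax / (b + d)
= 4 * 5 / (4 + 4)
= 20 / 8 = 5/2

5/2


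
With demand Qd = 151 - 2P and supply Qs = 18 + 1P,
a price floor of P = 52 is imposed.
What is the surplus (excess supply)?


At P = 52:
Qd = 151 - 2*52 = 47
Qs = 18 + 1*52 = 70
Surplus = Qs - Qd = 70 - 47 = 23

23


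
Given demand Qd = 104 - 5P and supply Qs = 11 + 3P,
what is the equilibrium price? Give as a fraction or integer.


At equilibrium, Qd = Qs.
104 - 5P = 11 + 3P
104 - 11 = 5P + 3P
93 = 8P
P* = 93/8 = 93/8

93/8


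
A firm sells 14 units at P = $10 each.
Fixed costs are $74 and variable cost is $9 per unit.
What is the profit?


Total Revenue = P * Q = 10 * 14 = $140
Total Cost = FC + VC*Q = 74 + 9*14 = $200
Profit = TR - TC = 140 - 200 = $-60

$-60


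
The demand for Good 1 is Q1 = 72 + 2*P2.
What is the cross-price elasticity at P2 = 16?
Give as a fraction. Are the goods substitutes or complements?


dQ1/dP2 = 2
At P2 = 16: Q1 = 72 + 2*16 = 104
Exy = (dQ1/dP2)(P2/Q1) = 2 * 16 / 104 = 4/13
Since Exy > 0, the goods are substitutes.

4/13 (substitutes)


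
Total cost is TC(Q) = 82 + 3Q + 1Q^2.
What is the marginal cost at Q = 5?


MC = dTC/dQ = 3 + 2*1*Q
At Q = 5:
MC = 3 + 2*5
MC = 3 + 10 = 13

13


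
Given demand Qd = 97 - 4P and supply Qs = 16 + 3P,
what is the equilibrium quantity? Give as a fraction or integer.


First find equilibrium price:
97 - 4P = 16 + 3P
P* = 81/7 = 81/7
Then substitute into demand:
Q* = 97 - 4 * 81/7 = 355/7

355/7


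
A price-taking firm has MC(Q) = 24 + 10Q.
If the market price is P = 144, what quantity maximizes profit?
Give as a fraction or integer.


In perfect competition, profit is maximized where P = MC.
144 = 24 + 10Q
120 = 10Q
Q* = 120/10 = 12

12


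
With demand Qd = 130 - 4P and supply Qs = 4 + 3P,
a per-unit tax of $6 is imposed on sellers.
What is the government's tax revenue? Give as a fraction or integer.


With tax on sellers, new supply: Qs' = 4 + 3(P - 6)
= 3P - 14
New equilibrium quantity:
Q_new = 334/7
Tax revenue = tax * Q_new = 6 * 334/7 = 2004/7

2004/7


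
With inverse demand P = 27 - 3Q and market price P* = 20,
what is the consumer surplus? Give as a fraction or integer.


Maximum willingness to pay (at Q=0): P_max = 27
Quantity demanded at P* = 20:
Q* = (27 - 20)/3 = 7/3
CS = (1/2) * Q* * (P_max - P*)
CS = (1/2) * 7/3 * (27 - 20)
CS = (1/2) * 7/3 * 7 = 49/6

49/6


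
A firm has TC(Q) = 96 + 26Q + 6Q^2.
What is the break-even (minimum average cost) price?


AC(Q) = 96/Q + 26 + 6Q
To minimize: dAC/dQ = -96/Q^2 + 6 = 0
Q^2 = 96/6 = 16
Q* = 4
Min AC = 96/4 + 26 + 6*4
Min AC = 24 + 26 + 24 = 74

74


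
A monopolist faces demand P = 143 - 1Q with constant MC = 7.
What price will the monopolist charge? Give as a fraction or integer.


MR = 143 - 2Q
Set MR = MC: 143 - 2Q = 7
Q* = 68
Substitute into demand:
P* = 143 - 1*68 = 75

75


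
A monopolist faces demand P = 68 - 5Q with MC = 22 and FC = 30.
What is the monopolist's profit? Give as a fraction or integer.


MR = MC: 68 - 10Q = 22
Q* = 23/5
P* = 68 - 5*23/5 = 45
Profit = (P* - MC)*Q* - FC
= (45 - 22)*23/5 - 30
= 23*23/5 - 30
= 529/5 - 30 = 379/5

379/5


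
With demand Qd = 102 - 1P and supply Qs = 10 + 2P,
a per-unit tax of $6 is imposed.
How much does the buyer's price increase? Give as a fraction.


With a per-unit tax, the buyer's price increase depends on relative slopes.
Supply slope: d = 2, Demand slope: b = 1
Buyer's price increase = d * tax / (b + d)
= 2 * 6 / (1 + 2)
= 12 / 3 = 4

4


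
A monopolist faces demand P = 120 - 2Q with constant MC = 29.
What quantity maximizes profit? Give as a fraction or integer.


TR = P*Q = (120 - 2Q)Q = 120Q - 2Q^2
MR = dTR/dQ = 120 - 4Q
Set MR = MC:
120 - 4Q = 29
91 = 4Q
Q* = 91/4 = 91/4

91/4


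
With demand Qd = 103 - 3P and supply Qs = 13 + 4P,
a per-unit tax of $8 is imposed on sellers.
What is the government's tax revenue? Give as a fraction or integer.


With tax on sellers, new supply: Qs' = 13 + 4(P - 8)
= 4P - 19
New equilibrium quantity:
Q_new = 355/7
Tax revenue = tax * Q_new = 8 * 355/7 = 2840/7

2840/7


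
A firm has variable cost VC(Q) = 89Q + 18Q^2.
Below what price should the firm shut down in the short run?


AVC(Q) = VC(Q)/Q = 89 + 18Q
AVC is increasing in Q, so minimum AVC is at Q -> 0+.
Min AVC = 89
The firm should shut down if P < 89.

89


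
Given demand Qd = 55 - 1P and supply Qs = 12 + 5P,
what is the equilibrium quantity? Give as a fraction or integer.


First find equilibrium price:
55 - 1P = 12 + 5P
P* = 43/6 = 43/6
Then substitute into demand:
Q* = 55 - 1 * 43/6 = 287/6

287/6


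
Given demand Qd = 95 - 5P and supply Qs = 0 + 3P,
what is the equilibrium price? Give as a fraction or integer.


At equilibrium, Qd = Qs.
95 - 5P = 0 + 3P
95 - 0 = 5P + 3P
95 = 8P
P* = 95/8 = 95/8

95/8


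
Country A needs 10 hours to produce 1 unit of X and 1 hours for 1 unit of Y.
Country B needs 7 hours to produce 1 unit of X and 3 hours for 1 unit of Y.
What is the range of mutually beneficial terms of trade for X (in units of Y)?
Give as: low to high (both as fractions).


Opportunity cost of X for Country A = hours_X / hours_Y = 10/1 = 10 units of Y
Opportunity cost of X for Country B = hours_X / hours_Y = 7/3 = 7/3 units of Y
Terms of trade must be between the two opportunity costs.
Range: 7/3 to 10

7/3 to 10


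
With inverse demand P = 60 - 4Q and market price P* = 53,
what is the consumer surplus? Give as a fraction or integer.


Maximum willingness to pay (at Q=0): P_max = 60
Quantity demanded at P* = 53:
Q* = (60 - 53)/4 = 7/4
CS = (1/2) * Q* * (P_max - P*)
CS = (1/2) * 7/4 * (60 - 53)
CS = (1/2) * 7/4 * 7 = 49/8

49/8


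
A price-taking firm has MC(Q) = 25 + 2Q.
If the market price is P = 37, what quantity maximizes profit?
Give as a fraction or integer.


In perfect competition, profit is maximized where P = MC.
37 = 25 + 2Q
12 = 2Q
Q* = 12/2 = 6

6


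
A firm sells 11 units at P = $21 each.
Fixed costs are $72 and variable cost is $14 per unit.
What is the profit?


Total Revenue = P * Q = 21 * 11 = $231
Total Cost = FC + VC*Q = 72 + 14*11 = $226
Profit = TR - TC = 231 - 226 = $5

$5


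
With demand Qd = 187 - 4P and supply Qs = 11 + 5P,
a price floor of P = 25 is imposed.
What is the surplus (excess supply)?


At P = 25:
Qd = 187 - 4*25 = 87
Qs = 11 + 5*25 = 136
Surplus = Qs - Qd = 136 - 87 = 49

49


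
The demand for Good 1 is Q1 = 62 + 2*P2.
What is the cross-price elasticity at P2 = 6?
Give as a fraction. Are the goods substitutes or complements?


dQ1/dP2 = 2
At P2 = 6: Q1 = 62 + 2*6 = 74
Exy = (dQ1/dP2)(P2/Q1) = 2 * 6 / 74 = 6/37
Since Exy > 0, the goods are substitutes.

6/37 (substitutes)


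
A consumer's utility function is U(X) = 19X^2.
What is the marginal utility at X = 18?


MU = dU/dX = 19*2*X^(2-1)
MU = 38*X^1
At X = 18:
MU = 38 * 18^1
MU = 38 * 18 = 684

684


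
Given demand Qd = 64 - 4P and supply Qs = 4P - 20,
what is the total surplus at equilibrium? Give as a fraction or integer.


Find equilibrium: 64 - 4P = 4P - 20
64 + 20 = 8P
P* = 84/8 = 21/2
Q* = 4*21/2 - 20 = 22
Inverse demand: P = 16 - Q/4, so P_max = 16
Inverse supply: P = 5 + Q/4, so P_min = 5
CS = (1/2) * 22 * (16 - 21/2) = 121/2
PS = (1/2) * 22 * (21/2 - 5) = 121/2
TS = CS + PS = 121/2 + 121/2 = 121

121


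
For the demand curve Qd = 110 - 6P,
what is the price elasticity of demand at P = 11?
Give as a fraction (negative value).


dQ/dP = -6
At P = 11: Q = 110 - 6*11 = 44
E = (dQ/dP)(P/Q) = (-6)(11/44) = -3/2

-3/2


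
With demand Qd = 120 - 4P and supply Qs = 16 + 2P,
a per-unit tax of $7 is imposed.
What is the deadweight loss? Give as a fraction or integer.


Pre-tax equilibrium quantity: Q* = 152/3
Post-tax equilibrium quantity: Q_tax = 124/3
Reduction in quantity: Q* - Q_tax = 28/3
DWL = (1/2) * tax * (Q* - Q_tax)
DWL = (1/2) * 7 * 28/3 = 98/3

98/3


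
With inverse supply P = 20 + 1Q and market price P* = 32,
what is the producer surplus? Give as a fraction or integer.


Minimum supply price (at Q=0): P_min = 20
Quantity supplied at P* = 32:
Q* = (32 - 20)/1 = 12
PS = (1/2) * Q* * (P* - P_min)
PS = (1/2) * 12 * (32 - 20)
PS = (1/2) * 12 * 12 = 72

72


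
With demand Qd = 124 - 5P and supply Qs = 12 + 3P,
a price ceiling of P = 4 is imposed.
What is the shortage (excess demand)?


At P = 4:
Qd = 124 - 5*4 = 104
Qs = 12 + 3*4 = 24
Shortage = Qd - Qs = 104 - 24 = 80

80


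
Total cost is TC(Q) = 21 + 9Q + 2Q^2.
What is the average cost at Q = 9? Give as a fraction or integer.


TC(9) = 21 + 9*9 + 2*9^2
TC(9) = 21 + 81 + 162 = 264
AC = TC/Q = 264/9 = 88/3

88/3


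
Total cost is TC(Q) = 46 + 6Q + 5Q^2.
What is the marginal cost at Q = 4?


MC = dTC/dQ = 6 + 2*5*Q
At Q = 4:
MC = 6 + 10*4
MC = 6 + 40 = 46

46


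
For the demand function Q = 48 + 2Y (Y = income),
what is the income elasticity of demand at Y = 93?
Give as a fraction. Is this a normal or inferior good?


dQ/dY = 2
At Y = 93: Q = 48 + 2*93 = 234
Ey = (dQ/dY)(Y/Q) = 2 * 93 / 234 = 31/39
Since Ey > 0, this is a normal good.

31/39 (normal good)


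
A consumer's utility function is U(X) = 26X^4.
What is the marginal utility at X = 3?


MU = dU/dX = 26*4*X^(4-1)
MU = 104*X^3
At X = 3:
MU = 104 * 3^3
MU = 104 * 27 = 2808

2808


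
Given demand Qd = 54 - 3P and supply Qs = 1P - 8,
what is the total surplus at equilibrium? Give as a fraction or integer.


Find equilibrium: 54 - 3P = 1P - 8
54 + 8 = 4P
P* = 62/4 = 31/2
Q* = 1*31/2 - 8 = 15/2
Inverse demand: P = 18 - Q/3, so P_max = 18
Inverse supply: P = 8 + Q/1, so P_min = 8
CS = (1/2) * 15/2 * (18 - 31/2) = 75/8
PS = (1/2) * 15/2 * (31/2 - 8) = 225/8
TS = CS + PS = 75/8 + 225/8 = 75/2

75/2


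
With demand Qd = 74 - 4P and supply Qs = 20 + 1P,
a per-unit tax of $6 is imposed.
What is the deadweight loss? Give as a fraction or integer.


Pre-tax equilibrium quantity: Q* = 154/5
Post-tax equilibrium quantity: Q_tax = 26
Reduction in quantity: Q* - Q_tax = 24/5
DWL = (1/2) * tax * (Q* - Q_tax)
DWL = (1/2) * 6 * 24/5 = 72/5

72/5


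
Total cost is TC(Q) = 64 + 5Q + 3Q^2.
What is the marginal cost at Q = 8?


MC = dTC/dQ = 5 + 2*3*Q
At Q = 8:
MC = 5 + 6*8
MC = 5 + 48 = 53

53


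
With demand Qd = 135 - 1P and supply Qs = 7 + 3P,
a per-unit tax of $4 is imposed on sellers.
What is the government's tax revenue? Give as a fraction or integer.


With tax on sellers, new supply: Qs' = 7 + 3(P - 4)
= 3P - 5
New equilibrium quantity:
Q_new = 100
Tax revenue = tax * Q_new = 4 * 100 = 400

400


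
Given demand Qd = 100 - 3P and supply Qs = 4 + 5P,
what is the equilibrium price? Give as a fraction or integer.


At equilibrium, Qd = Qs.
100 - 3P = 4 + 5P
100 - 4 = 3P + 5P
96 = 8P
P* = 96/8 = 12

12


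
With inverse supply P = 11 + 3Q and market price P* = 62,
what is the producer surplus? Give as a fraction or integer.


Minimum supply price (at Q=0): P_min = 11
Quantity supplied at P* = 62:
Q* = (62 - 11)/3 = 17
PS = (1/2) * Q* * (P* - P_min)
PS = (1/2) * 17 * (62 - 11)
PS = (1/2) * 17 * 51 = 867/2

867/2


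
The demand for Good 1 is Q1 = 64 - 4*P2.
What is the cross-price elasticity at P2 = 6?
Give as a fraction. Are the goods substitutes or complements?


dQ1/dP2 = -4
At P2 = 6: Q1 = 64 - 4*6 = 40
Exy = (dQ1/dP2)(P2/Q1) = -4 * 6 / 40 = -3/5
Since Exy < 0, the goods are complements.

-3/5 (complements)


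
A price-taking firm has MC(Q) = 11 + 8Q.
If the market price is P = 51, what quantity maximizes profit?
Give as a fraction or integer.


In perfect competition, profit is maximized where P = MC.
51 = 11 + 8Q
40 = 8Q
Q* = 40/8 = 5

5


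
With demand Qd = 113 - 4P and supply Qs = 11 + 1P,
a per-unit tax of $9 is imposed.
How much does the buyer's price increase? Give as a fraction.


With a per-unit tax, the buyer's price increase depends on relative slopes.
Supply slope: d = 1, Demand slope: b = 4
Buyer's price increase = d * tax / (b + d)
= 1 * 9 / (4 + 1)
= 9 / 5 = 9/5

9/5


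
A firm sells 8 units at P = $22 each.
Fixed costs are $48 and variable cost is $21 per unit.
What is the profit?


Total Revenue = P * Q = 22 * 8 = $176
Total Cost = FC + VC*Q = 48 + 21*8 = $216
Profit = TR - TC = 176 - 216 = $-40

$-40


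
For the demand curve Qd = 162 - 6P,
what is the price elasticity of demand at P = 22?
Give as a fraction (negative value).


dQ/dP = -6
At P = 22: Q = 162 - 6*22 = 30
E = (dQ/dP)(P/Q) = (-6)(22/30) = -22/5

-22/5


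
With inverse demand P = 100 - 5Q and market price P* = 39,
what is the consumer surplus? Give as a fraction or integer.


Maximum willingness to pay (at Q=0): P_max = 100
Quantity demanded at P* = 39:
Q* = (100 - 39)/5 = 61/5
CS = (1/2) * Q* * (P_max - P*)
CS = (1/2) * 61/5 * (100 - 39)
CS = (1/2) * 61/5 * 61 = 3721/10

3721/10


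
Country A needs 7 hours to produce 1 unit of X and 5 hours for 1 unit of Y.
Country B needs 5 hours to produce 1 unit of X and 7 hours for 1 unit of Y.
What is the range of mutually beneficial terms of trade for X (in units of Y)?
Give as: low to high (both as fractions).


Opportunity cost of X for Country A = hours_X / hours_Y = 7/5 = 7/5 units of Y
Opportunity cost of X for Country B = hours_X / hours_Y = 5/7 = 5/7 units of Y
Terms of trade must be between the two opportunity costs.
Range: 5/7 to 7/5

5/7 to 7/5


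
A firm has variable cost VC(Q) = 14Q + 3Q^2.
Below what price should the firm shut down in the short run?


AVC(Q) = VC(Q)/Q = 14 + 3Q
AVC is increasing in Q, so minimum AVC is at Q -> 0+.
Min AVC = 14
The firm should shut down if P < 14.

14


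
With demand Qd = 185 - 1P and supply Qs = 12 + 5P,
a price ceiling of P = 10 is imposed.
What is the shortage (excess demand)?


At P = 10:
Qd = 185 - 1*10 = 175
Qs = 12 + 5*10 = 62
Shortage = Qd - Qs = 175 - 62 = 113

113


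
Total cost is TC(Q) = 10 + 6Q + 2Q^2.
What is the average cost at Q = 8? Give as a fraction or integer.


TC(8) = 10 + 6*8 + 2*8^2
TC(8) = 10 + 48 + 128 = 186
AC = TC/Q = 186/8 = 93/4

93/4


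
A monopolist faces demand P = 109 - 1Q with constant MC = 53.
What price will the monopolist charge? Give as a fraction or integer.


MR = 109 - 2Q
Set MR = MC: 109 - 2Q = 53
Q* = 28
Substitute into demand:
P* = 109 - 1*28 = 81

81


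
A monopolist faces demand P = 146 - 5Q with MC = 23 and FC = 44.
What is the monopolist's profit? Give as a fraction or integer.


MR = MC: 146 - 10Q = 23
Q* = 123/10
P* = 146 - 5*123/10 = 169/2
Profit = (P* - MC)*Q* - FC
= (169/2 - 23)*123/10 - 44
= 123/2*123/10 - 44
= 15129/20 - 44 = 14249/20

14249/20


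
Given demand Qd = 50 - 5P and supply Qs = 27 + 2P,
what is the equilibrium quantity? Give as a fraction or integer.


First find equilibrium price:
50 - 5P = 27 + 2P
P* = 23/7 = 23/7
Then substitute into demand:
Q* = 50 - 5 * 23/7 = 235/7

235/7


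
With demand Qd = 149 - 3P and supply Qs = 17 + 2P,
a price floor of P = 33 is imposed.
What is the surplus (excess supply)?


At P = 33:
Qd = 149 - 3*33 = 50
Qs = 17 + 2*33 = 83
Surplus = Qs - Qd = 83 - 50 = 33

33


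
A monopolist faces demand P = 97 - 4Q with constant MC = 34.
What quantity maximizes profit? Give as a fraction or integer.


TR = P*Q = (97 - 4Q)Q = 97Q - 4Q^2
MR = dTR/dQ = 97 - 8Q
Set MR = MC:
97 - 8Q = 34
63 = 8Q
Q* = 63/8 = 63/8

63/8


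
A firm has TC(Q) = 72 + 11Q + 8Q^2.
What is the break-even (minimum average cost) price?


AC(Q) = 72/Q + 11 + 8Q
To minimize: dAC/dQ = -72/Q^2 + 8 = 0
Q^2 = 72/8 = 9
Q* = 3
Min AC = 72/3 + 11 + 8*3
Min AC = 24 + 11 + 24 = 59

59


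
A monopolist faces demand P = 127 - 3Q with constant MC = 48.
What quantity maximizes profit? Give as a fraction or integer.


TR = P*Q = (127 - 3Q)Q = 127Q - 3Q^2
MR = dTR/dQ = 127 - 6Q
Set MR = MC:
127 - 6Q = 48
79 = 6Q
Q* = 79/6 = 79/6

79/6


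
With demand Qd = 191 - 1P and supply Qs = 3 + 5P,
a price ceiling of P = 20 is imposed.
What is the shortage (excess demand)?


At P = 20:
Qd = 191 - 1*20 = 171
Qs = 3 + 5*20 = 103
Shortage = Qd - Qs = 171 - 103 = 68

68


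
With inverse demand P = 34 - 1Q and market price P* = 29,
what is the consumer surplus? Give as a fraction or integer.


Maximum willingness to pay (at Q=0): P_max = 34
Quantity demanded at P* = 29:
Q* = (34 - 29)/1 = 5
CS = (1/2) * Q* * (P_max - P*)
CS = (1/2) * 5 * (34 - 29)
CS = (1/2) * 5 * 5 = 25/2

25/2


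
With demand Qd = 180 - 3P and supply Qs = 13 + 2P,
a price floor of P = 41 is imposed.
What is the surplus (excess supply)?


At P = 41:
Qd = 180 - 3*41 = 57
Qs = 13 + 2*41 = 95
Surplus = Qs - Qd = 95 - 57 = 38

38


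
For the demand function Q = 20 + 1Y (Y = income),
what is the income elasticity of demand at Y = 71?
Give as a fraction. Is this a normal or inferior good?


dQ/dY = 1
At Y = 71: Q = 20 + 1*71 = 91
Ey = (dQ/dY)(Y/Q) = 1 * 71 / 91 = 71/91
Since Ey > 0, this is a normal good.

71/91 (normal good)


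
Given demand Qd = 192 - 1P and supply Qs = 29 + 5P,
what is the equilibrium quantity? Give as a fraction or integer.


First find equilibrium price:
192 - 1P = 29 + 5P
P* = 163/6 = 163/6
Then substitute into demand:
Q* = 192 - 1 * 163/6 = 989/6

989/6


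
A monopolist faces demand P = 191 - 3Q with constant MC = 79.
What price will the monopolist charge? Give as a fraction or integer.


MR = 191 - 6Q
Set MR = MC: 191 - 6Q = 79
Q* = 56/3
Substitute into demand:
P* = 191 - 3*56/3 = 135

135


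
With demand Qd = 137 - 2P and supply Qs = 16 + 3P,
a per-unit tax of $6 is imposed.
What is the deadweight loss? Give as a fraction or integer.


Pre-tax equilibrium quantity: Q* = 443/5
Post-tax equilibrium quantity: Q_tax = 407/5
Reduction in quantity: Q* - Q_tax = 36/5
DWL = (1/2) * tax * (Q* - Q_tax)
DWL = (1/2) * 6 * 36/5 = 108/5

108/5


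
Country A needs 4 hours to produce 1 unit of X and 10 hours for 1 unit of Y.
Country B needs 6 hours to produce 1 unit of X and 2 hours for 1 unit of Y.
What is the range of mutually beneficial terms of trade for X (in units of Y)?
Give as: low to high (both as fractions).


Opportunity cost of X for Country A = hours_X / hours_Y = 4/10 = 2/5 units of Y
Opportunity cost of X for Country B = hours_X / hours_Y = 6/2 = 3 units of Y
Terms of trade must be between the two opportunity costs.
Range: 2/5 to 3

2/5 to 3


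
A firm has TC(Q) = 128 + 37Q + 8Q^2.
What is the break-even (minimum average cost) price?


AC(Q) = 128/Q + 37 + 8Q
To minimize: dAC/dQ = -128/Q^2 + 8 = 0
Q^2 = 128/8 = 16
Q* = 4
Min AC = 128/4 + 37 + 8*4
Min AC = 32 + 37 + 32 = 101

101


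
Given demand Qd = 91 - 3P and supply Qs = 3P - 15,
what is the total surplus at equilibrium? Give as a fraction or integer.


Find equilibrium: 91 - 3P = 3P - 15
91 + 15 = 6P
P* = 106/6 = 53/3
Q* = 3*53/3 - 15 = 38
Inverse demand: P = 91/3 - Q/3, so P_max = 91/3
Inverse supply: P = 5 + Q/3, so P_min = 5
CS = (1/2) * 38 * (91/3 - 53/3) = 722/3
PS = (1/2) * 38 * (53/3 - 5) = 722/3
TS = CS + PS = 722/3 + 722/3 = 1444/3

1444/3


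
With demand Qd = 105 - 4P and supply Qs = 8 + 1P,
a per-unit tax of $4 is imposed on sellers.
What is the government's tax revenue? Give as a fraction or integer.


With tax on sellers, new supply: Qs' = 8 + 1(P - 4)
= 4 + 1P
New equilibrium quantity:
Q_new = 121/5
Tax revenue = tax * Q_new = 4 * 121/5 = 484/5

484/5


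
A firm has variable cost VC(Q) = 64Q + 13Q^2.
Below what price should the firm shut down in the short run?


AVC(Q) = VC(Q)/Q = 64 + 13Q
AVC is increasing in Q, so minimum AVC is at Q -> 0+.
Min AVC = 64
The firm should shut down if P < 64.

64


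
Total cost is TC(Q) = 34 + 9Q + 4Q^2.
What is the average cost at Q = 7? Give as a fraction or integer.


TC(7) = 34 + 9*7 + 4*7^2
TC(7) = 34 + 63 + 196 = 293
AC = TC/Q = 293/7 = 293/7

293/7


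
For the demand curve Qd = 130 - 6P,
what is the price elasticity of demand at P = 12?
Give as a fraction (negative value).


dQ/dP = -6
At P = 12: Q = 130 - 6*12 = 58
E = (dQ/dP)(P/Q) = (-6)(12/58) = -36/29

-36/29


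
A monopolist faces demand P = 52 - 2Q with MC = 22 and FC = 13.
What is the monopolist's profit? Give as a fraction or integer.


MR = MC: 52 - 4Q = 22
Q* = 15/2
P* = 52 - 2*15/2 = 37
Profit = (P* - MC)*Q* - FC
= (37 - 22)*15/2 - 13
= 15*15/2 - 13
= 225/2 - 13 = 199/2

199/2


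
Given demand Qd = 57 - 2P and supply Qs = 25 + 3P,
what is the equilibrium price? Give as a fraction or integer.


At equilibrium, Qd = Qs.
57 - 2P = 25 + 3P
57 - 25 = 2P + 3P
32 = 5P
P* = 32/5 = 32/5

32/5


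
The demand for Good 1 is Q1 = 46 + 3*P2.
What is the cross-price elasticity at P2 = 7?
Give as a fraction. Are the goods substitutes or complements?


dQ1/dP2 = 3
At P2 = 7: Q1 = 46 + 3*7 = 67
Exy = (dQ1/dP2)(P2/Q1) = 3 * 7 / 67 = 21/67
Since Exy > 0, the goods are substitutes.

21/67 (substitutes)


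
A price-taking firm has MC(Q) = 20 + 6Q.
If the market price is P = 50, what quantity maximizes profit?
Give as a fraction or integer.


In perfect competition, profit is maximized where P = MC.
50 = 20 + 6Q
30 = 6Q
Q* = 30/6 = 5

5


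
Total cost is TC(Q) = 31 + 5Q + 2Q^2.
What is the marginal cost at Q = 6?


MC = dTC/dQ = 5 + 2*2*Q
At Q = 6:
MC = 5 + 4*6
MC = 5 + 24 = 29

29


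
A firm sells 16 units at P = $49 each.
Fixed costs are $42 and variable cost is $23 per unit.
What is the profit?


Total Revenue = P * Q = 49 * 16 = $784
Total Cost = FC + VC*Q = 42 + 23*16 = $410
Profit = TR - TC = 784 - 410 = $374

$374


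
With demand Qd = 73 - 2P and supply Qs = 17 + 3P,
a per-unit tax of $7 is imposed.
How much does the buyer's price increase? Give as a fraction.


With a per-unit tax, the buyer's price increase depends on relative slopes.
Supply slope: d = 3, Demand slope: b = 2
Buyer's price increase = d * tax / (b + d)
= 3 * 7 / (2 + 3)
= 21 / 5 = 21/5

21/5


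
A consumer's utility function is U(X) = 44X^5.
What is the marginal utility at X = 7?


MU = dU/dX = 44*5*X^(5-1)
MU = 220*X^4
At X = 7:
MU = 220 * 7^4
MU = 220 * 2401 = 528220

528220


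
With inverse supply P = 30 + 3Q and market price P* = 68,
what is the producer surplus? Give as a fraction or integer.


Minimum supply price (at Q=0): P_min = 30
Quantity supplied at P* = 68:
Q* = (68 - 30)/3 = 38/3
PS = (1/2) * Q* * (P* - P_min)
PS = (1/2) * 38/3 * (68 - 30)
PS = (1/2) * 38/3 * 38 = 722/3

722/3


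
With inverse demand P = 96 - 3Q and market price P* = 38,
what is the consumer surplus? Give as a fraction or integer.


Maximum willingness to pay (at Q=0): P_max = 96
Quantity demanded at P* = 38:
Q* = (96 - 38)/3 = 58/3
CS = (1/2) * Q* * (P_max - P*)
CS = (1/2) * 58/3 * (96 - 38)
CS = (1/2) * 58/3 * 58 = 1682/3

1682/3


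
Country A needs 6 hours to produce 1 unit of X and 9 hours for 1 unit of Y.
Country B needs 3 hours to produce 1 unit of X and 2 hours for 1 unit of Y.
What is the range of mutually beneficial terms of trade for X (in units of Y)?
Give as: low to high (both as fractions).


Opportunity cost of X for Country A = hours_X / hours_Y = 6/9 = 2/3 units of Y
Opportunity cost of X for Country B = hours_X / hours_Y = 3/2 = 3/2 units of Y
Terms of trade must be between the two opportunity costs.
Range: 2/3 to 3/2

2/3 to 3/2


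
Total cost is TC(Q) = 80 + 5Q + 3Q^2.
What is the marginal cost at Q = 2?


MC = dTC/dQ = 5 + 2*3*Q
At Q = 2:
MC = 5 + 6*2
MC = 5 + 12 = 17

17


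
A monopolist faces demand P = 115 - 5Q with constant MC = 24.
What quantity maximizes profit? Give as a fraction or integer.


TR = P*Q = (115 - 5Q)Q = 115Q - 5Q^2
MR = dTR/dQ = 115 - 10Q
Set MR = MC:
115 - 10Q = 24
91 = 10Q
Q* = 91/10 = 91/10

91/10


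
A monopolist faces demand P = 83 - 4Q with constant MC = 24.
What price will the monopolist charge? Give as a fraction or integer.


MR = 83 - 8Q
Set MR = MC: 83 - 8Q = 24
Q* = 59/8
Substitute into demand:
P* = 83 - 4*59/8 = 107/2

107/2


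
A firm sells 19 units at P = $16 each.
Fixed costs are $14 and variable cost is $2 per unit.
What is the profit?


Total Revenue = P * Q = 16 * 19 = $304
Total Cost = FC + VC*Q = 14 + 2*19 = $52
Profit = TR - TC = 304 - 52 = $252

$252


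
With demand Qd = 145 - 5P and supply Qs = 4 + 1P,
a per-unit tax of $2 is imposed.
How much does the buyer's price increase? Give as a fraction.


With a per-unit tax, the buyer's price increase depends on relative slopes.
Supply slope: d = 1, Demand slope: b = 5
Buyer's price increase = d * tax / (b + d)
= 1 * 2 / (5 + 1)
= 2 / 6 = 1/3

1/3


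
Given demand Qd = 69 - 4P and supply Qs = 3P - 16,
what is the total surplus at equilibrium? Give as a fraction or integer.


Find equilibrium: 69 - 4P = 3P - 16
69 + 16 = 7P
P* = 85/7 = 85/7
Q* = 3*85/7 - 16 = 143/7
Inverse demand: P = 69/4 - Q/4, so P_max = 69/4
Inverse supply: P = 16/3 + Q/3, so P_min = 16/3
CS = (1/2) * 143/7 * (69/4 - 85/7) = 20449/392
PS = (1/2) * 143/7 * (85/7 - 16/3) = 20449/294
TS = CS + PS = 20449/392 + 20449/294 = 20449/168

20449/168


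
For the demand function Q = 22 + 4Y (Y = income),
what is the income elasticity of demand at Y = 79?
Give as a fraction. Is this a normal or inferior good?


dQ/dY = 4
At Y = 79: Q = 22 + 4*79 = 338
Ey = (dQ/dY)(Y/Q) = 4 * 79 / 338 = 158/169
Since Ey > 0, this is a normal good.

158/169 (normal good)


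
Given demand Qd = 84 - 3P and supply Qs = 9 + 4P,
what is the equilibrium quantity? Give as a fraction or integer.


First find equilibrium price:
84 - 3P = 9 + 4P
P* = 75/7 = 75/7
Then substitute into demand:
Q* = 84 - 3 * 75/7 = 363/7

363/7


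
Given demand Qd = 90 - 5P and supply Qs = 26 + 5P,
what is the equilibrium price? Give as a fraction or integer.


At equilibrium, Qd = Qs.
90 - 5P = 26 + 5P
90 - 26 = 5P + 5P
64 = 10P
P* = 64/10 = 32/5

32/5


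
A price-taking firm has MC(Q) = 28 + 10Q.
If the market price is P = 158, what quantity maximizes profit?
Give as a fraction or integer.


In perfect competition, profit is maximized where P = MC.
158 = 28 + 10Q
130 = 10Q
Q* = 130/10 = 13

13


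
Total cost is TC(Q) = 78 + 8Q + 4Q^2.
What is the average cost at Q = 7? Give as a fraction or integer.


TC(7) = 78 + 8*7 + 4*7^2
TC(7) = 78 + 56 + 196 = 330
AC = TC/Q = 330/7 = 330/7

330/7


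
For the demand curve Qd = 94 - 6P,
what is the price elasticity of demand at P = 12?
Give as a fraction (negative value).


dQ/dP = -6
At P = 12: Q = 94 - 6*12 = 22
E = (dQ/dP)(P/Q) = (-6)(12/22) = -36/11

-36/11


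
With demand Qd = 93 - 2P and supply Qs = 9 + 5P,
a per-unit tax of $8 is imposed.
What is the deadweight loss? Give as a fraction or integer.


Pre-tax equilibrium quantity: Q* = 69
Post-tax equilibrium quantity: Q_tax = 403/7
Reduction in quantity: Q* - Q_tax = 80/7
DWL = (1/2) * tax * (Q* - Q_tax)
DWL = (1/2) * 8 * 80/7 = 320/7

320/7


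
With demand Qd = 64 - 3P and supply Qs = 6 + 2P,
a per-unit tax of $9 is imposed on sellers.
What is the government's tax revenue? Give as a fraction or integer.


With tax on sellers, new supply: Qs' = 6 + 2(P - 9)
= 2P - 12
New equilibrium quantity:
Q_new = 92/5
Tax revenue = tax * Q_new = 9 * 92/5 = 828/5

828/5


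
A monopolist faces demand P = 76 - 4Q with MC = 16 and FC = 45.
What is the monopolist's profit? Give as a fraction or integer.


MR = MC: 76 - 8Q = 16
Q* = 15/2
P* = 76 - 4*15/2 = 46
Profit = (P* - MC)*Q* - FC
= (46 - 16)*15/2 - 45
= 30*15/2 - 45
= 225 - 45 = 180

180


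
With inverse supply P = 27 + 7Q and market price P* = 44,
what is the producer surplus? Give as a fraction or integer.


Minimum supply price (at Q=0): P_min = 27
Quantity supplied at P* = 44:
Q* = (44 - 27)/7 = 17/7
PS = (1/2) * Q* * (P* - P_min)
PS = (1/2) * 17/7 * (44 - 27)
PS = (1/2) * 17/7 * 17 = 289/14

289/14


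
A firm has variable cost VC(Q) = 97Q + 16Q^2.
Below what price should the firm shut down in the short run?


AVC(Q) = VC(Q)/Q = 97 + 16Q
AVC is increasing in Q, so minimum AVC is at Q -> 0+.
Min AVC = 97
The firm should shut down if P < 97.

97


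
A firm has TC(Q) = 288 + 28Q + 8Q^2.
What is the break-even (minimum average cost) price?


AC(Q) = 288/Q + 28 + 8Q
To minimize: dAC/dQ = -288/Q^2 + 8 = 0
Q^2 = 288/8 = 36
Q* = 6
Min AC = 288/6 + 28 + 8*6
Min AC = 48 + 28 + 48 = 124

124


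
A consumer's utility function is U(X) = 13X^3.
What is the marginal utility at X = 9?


MU = dU/dX = 13*3*X^(3-1)
MU = 39*X^2
At X = 9:
MU = 39 * 9^2
MU = 39 * 81 = 3159

3159


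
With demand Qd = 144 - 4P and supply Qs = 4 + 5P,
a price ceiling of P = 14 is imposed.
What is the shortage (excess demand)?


At P = 14:
Qd = 144 - 4*14 = 88
Qs = 4 + 5*14 = 74
Shortage = Qd - Qs = 88 - 74 = 14

14


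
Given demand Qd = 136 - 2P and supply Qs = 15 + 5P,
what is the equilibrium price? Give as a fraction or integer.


At equilibrium, Qd = Qs.
136 - 2P = 15 + 5P
136 - 15 = 2P + 5P
121 = 7P
P* = 121/7 = 121/7

121/7


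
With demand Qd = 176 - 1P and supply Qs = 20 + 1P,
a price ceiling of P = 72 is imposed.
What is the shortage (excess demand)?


At P = 72:
Qd = 176 - 1*72 = 104
Qs = 20 + 1*72 = 92
Shortage = Qd - Qs = 104 - 92 = 12

12


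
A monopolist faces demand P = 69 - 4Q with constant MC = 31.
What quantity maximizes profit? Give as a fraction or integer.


TR = P*Q = (69 - 4Q)Q = 69Q - 4Q^2
MR = dTR/dQ = 69 - 8Q
Set MR = MC:
69 - 8Q = 31
38 = 8Q
Q* = 38/8 = 19/4

19/4


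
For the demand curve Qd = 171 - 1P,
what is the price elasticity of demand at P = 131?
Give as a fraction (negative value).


dQ/dP = -1
At P = 131: Q = 171 - 1*131 = 40
E = (dQ/dP)(P/Q) = (-1)(131/40) = -131/40

-131/40


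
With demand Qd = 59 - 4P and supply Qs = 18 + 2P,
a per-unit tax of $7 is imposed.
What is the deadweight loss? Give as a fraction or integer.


Pre-tax equilibrium quantity: Q* = 95/3
Post-tax equilibrium quantity: Q_tax = 67/3
Reduction in quantity: Q* - Q_tax = 28/3
DWL = (1/2) * tax * (Q* - Q_tax)
DWL = (1/2) * 7 * 28/3 = 98/3

98/3


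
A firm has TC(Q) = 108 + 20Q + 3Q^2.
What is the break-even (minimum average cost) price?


AC(Q) = 108/Q + 20 + 3Q
To minimize: dAC/dQ = -108/Q^2 + 3 = 0
Q^2 = 108/3 = 36
Q* = 6
Min AC = 108/6 + 20 + 3*6
Min AC = 18 + 20 + 18 = 56

56


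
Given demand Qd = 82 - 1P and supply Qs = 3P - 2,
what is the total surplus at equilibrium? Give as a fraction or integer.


Find equilibrium: 82 - 1P = 3P - 2
82 + 2 = 4P
P* = 84/4 = 21
Q* = 3*21 - 2 = 61
Inverse demand: P = 82 - Q/1, so P_max = 82
Inverse supply: P = 2/3 + Q/3, so P_min = 2/3
CS = (1/2) * 61 * (82 - 21) = 3721/2
PS = (1/2) * 61 * (21 - 2/3) = 3721/6
TS = CS + PS = 3721/2 + 3721/6 = 7442/3

7442/3


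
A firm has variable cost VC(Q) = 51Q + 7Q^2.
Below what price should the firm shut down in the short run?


AVC(Q) = VC(Q)/Q = 51 + 7Q
AVC is increasing in Q, so minimum AVC is at Q -> 0+.
Min AVC = 51
The firm should shut down if P < 51.

51


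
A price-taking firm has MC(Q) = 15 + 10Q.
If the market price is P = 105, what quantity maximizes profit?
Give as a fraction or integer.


In perfect competition, profit is maximized where P = MC.
105 = 15 + 10Q
90 = 10Q
Q* = 90/10 = 9

9


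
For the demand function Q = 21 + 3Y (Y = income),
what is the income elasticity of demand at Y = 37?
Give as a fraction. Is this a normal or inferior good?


dQ/dY = 3
At Y = 37: Q = 21 + 3*37 = 132
Ey = (dQ/dY)(Y/Q) = 3 * 37 / 132 = 37/44
Since Ey > 0, this is a normal good.

37/44 (normal good)


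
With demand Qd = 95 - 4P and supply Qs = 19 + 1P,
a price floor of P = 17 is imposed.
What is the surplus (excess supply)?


At P = 17:
Qd = 95 - 4*17 = 27
Qs = 19 + 1*17 = 36
Surplus = Qs - Qd = 36 - 27 = 9

9


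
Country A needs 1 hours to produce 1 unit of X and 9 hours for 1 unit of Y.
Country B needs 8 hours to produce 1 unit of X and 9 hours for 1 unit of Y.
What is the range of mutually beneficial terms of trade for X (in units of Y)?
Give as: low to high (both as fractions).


Opportunity cost of X for Country A = hours_X / hours_Y = 1/9 = 1/9 units of Y
Opportunity cost of X for Country B = hours_X / hours_Y = 8/9 = 8/9 units of Y
Terms of trade must be between the two opportunity costs.
Range: 1/9 to 8/9

1/9 to 8/9


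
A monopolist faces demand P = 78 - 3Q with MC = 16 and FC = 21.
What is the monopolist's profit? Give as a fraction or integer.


MR = MC: 78 - 6Q = 16
Q* = 31/3
P* = 78 - 3*31/3 = 47
Profit = (P* - MC)*Q* - FC
= (47 - 16)*31/3 - 21
= 31*31/3 - 21
= 961/3 - 21 = 898/3

898/3


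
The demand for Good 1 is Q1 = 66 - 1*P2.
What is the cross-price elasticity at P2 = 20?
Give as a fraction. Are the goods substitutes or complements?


dQ1/dP2 = -1
At P2 = 20: Q1 = 66 - 1*20 = 46
Exy = (dQ1/dP2)(P2/Q1) = -1 * 20 / 46 = -10/23
Since Exy < 0, the goods are complements.

-10/23 (complements)


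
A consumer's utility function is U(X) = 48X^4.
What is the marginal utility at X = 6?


MU = dU/dX = 48*4*X^(4-1)
MU = 192*X^3
At X = 6:
MU = 192 * 6^3
MU = 192 * 216 = 41472

41472


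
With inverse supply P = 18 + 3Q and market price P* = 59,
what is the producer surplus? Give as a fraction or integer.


Minimum supply price (at Q=0): P_min = 18
Quantity supplied at P* = 59:
Q* = (59 - 18)/3 = 41/3
PS = (1/2) * Q* * (P* - P_min)
PS = (1/2) * 41/3 * (59 - 18)
PS = (1/2) * 41/3 * 41 = 1681/6

1681/6


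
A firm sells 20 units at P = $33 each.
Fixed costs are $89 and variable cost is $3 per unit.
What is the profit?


Total Revenue = P * Q = 33 * 20 = $660
Total Cost = FC + VC*Q = 89 + 3*20 = $149
Profit = TR - TC = 660 - 149 = $511

$511


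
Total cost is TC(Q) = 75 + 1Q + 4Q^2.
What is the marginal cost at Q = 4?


MC = dTC/dQ = 1 + 2*4*Q
At Q = 4:
MC = 1 + 8*4
MC = 1 + 32 = 33

33


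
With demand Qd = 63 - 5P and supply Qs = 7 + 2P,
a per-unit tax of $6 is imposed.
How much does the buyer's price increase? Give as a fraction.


With a per-unit tax, the buyer's price increase depends on relative slopes.
Supply slope: d = 2, Demand slope: b = 5
Buyer's price increase = d * tax / (b + d)
= 2 * 6 / (5 + 2)
= 12 / 7 = 12/7

12/7


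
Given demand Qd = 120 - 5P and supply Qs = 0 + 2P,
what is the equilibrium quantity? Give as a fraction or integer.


First find equilibrium price:
120 - 5P = 0 + 2P
P* = 120/7 = 120/7
Then substitute into demand:
Q* = 120 - 5 * 120/7 = 240/7

240/7


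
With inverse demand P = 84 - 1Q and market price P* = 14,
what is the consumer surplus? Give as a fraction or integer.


Maximum willingness to pay (at Q=0): P_max = 84
Quantity demanded at P* = 14:
Q* = (84 - 14)/1 = 70
CS = (1/2) * Q* * (P_max - P*)
CS = (1/2) * 70 * (84 - 14)
CS = (1/2) * 70 * 70 = 2450

2450


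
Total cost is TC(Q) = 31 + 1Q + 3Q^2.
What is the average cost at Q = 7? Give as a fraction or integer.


TC(7) = 31 + 1*7 + 3*7^2
TC(7) = 31 + 7 + 147 = 185
AC = TC/Q = 185/7 = 185/7

185/7


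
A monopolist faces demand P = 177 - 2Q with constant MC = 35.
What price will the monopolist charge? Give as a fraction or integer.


MR = 177 - 4Q
Set MR = MC: 177 - 4Q = 35
Q* = 71/2
Substitute into demand:
P* = 177 - 2*71/2 = 106

106


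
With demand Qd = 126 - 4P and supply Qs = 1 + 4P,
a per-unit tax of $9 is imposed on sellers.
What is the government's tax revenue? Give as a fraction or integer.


With tax on sellers, new supply: Qs' = 1 + 4(P - 9)
= 4P - 35
New equilibrium quantity:
Q_new = 91/2
Tax revenue = tax * Q_new = 9 * 91/2 = 819/2

819/2


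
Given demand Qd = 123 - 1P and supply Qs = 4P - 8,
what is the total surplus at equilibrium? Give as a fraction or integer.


Find equilibrium: 123 - 1P = 4P - 8
123 + 8 = 5P
P* = 131/5 = 131/5
Q* = 4*131/5 - 8 = 484/5
Inverse demand: P = 123 - Q/1, so P_max = 123
Inverse supply: P = 2 + Q/4, so P_min = 2
CS = (1/2) * 484/5 * (123 - 131/5) = 117128/25
PS = (1/2) * 484/5 * (131/5 - 2) = 29282/25
TS = CS + PS = 117128/25 + 29282/25 = 29282/5

29282/5


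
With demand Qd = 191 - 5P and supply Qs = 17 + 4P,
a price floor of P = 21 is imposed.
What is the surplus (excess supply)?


At P = 21:
Qd = 191 - 5*21 = 86
Qs = 17 + 4*21 = 101
Surplus = Qs - Qd = 101 - 86 = 15

15


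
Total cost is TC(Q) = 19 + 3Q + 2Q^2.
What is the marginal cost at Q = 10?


MC = dTC/dQ = 3 + 2*2*Q
At Q = 10:
MC = 3 + 4*10
MC = 3 + 40 = 43

43


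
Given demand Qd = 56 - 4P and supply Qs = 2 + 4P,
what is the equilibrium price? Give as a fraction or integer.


At equilibrium, Qd = Qs.
56 - 4P = 2 + 4P
56 - 2 = 4P + 4P
54 = 8P
P* = 54/8 = 27/4

27/4


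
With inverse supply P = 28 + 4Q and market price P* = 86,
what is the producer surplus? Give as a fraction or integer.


Minimum supply price (at Q=0): P_min = 28
Quantity supplied at P* = 86:
Q* = (86 - 28)/4 = 29/2
PS = (1/2) * Q* * (P* - P_min)
PS = (1/2) * 29/2 * (86 - 28)
PS = (1/2) * 29/2 * 58 = 841/2

841/2


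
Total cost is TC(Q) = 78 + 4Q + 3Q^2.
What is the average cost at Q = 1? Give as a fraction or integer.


TC(1) = 78 + 4*1 + 3*1^2
TC(1) = 78 + 4 + 3 = 85
AC = TC/Q = 85/1 = 85

85


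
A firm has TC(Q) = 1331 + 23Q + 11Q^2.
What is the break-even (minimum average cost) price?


AC(Q) = 1331/Q + 23 + 11Q
To minimize: dAC/dQ = -1331/Q^2 + 11 = 0
Q^2 = 1331/11 = 121
Q* = 11
Min AC = 1331/11 + 23 + 11*11
Min AC = 121 + 23 + 121 = 265

265


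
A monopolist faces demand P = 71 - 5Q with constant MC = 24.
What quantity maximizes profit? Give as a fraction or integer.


TR = P*Q = (71 - 5Q)Q = 71Q - 5Q^2
MR = dTR/dQ = 71 - 10Q
Set MR = MC:
71 - 10Q = 24
47 = 10Q
Q* = 47/10 = 47/10

47/10


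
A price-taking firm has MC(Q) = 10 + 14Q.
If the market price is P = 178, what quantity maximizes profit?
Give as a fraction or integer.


In perfect competition, profit is maximized where P = MC.
178 = 10 + 14Q
168 = 14Q
Q* = 168/14 = 12

12


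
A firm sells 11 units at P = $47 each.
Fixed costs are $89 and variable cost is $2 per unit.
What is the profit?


Total Revenue = P * Q = 47 * 11 = $517
Total Cost = FC + VC*Q = 89 + 2*11 = $111
Profit = TR - TC = 517 - 111 = $406

$406


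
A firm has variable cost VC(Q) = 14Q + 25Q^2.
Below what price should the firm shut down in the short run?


AVC(Q) = VC(Q)/Q = 14 + 25Q
AVC is increasing in Q, so minimum AVC is at Q -> 0+.
Min AVC = 14
The firm should shut down if P < 14.

14


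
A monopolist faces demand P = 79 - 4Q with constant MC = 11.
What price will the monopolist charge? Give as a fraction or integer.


MR = 79 - 8Q
Set MR = MC: 79 - 8Q = 11
Q* = 17/2
Substitute into demand:
P* = 79 - 4*17/2 = 45

45


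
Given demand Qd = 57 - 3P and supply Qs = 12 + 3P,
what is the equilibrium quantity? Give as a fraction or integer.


First find equilibrium price:
57 - 3P = 12 + 3P
P* = 45/6 = 15/2
Then substitute into demand:
Q* = 57 - 3 * 15/2 = 69/2

69/2


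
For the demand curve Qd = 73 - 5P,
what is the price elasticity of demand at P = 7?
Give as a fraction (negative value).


dQ/dP = -5
At P = 7: Q = 73 - 5*7 = 38
E = (dQ/dP)(P/Q) = (-5)(7/38) = -35/38

-35/38


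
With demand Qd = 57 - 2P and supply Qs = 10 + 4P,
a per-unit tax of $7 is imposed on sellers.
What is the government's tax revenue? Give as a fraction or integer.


With tax on sellers, new supply: Qs' = 10 + 4(P - 7)
= 4P - 18
New equilibrium quantity:
Q_new = 32
Tax revenue = tax * Q_new = 7 * 32 = 224

224
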